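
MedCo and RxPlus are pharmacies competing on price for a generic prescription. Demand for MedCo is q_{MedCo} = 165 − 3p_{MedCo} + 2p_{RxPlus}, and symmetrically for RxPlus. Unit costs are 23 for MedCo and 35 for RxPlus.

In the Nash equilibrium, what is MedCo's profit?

4275.1875

MedCo's profit: π = (p_{MedCo} − 23)(165 − 3p_{MedCo} + 2p_{RxPlus}).
∂π/∂p_{MedCo} = 234 − 6p_{MedCo} + 2p_{RxPlus} = 0 ⇒ p_{MedCo} = 39 + (1/3)p_{RxPlus}.
Similarly p_{RxPlus} = 45 + (1/3)p_{MedCo}.
Plugging p_{RxPlus} into MedCo's best response: p_{MedCo} = 39 + (1/3)(45 + (1/3)p_{MedCo}) ⇒ (8/9)p_{MedCo} = 54, so p_{MedCo} = 60.75.
Then p_{RxPlus} = 45 + (1/3)·60.75 = 65.25.
q_{MedCo} = 165 − 3·60.75 + 2·65.25 = 113.25.
Profit = (60.75 − 23)·113.25 = 4275.1875.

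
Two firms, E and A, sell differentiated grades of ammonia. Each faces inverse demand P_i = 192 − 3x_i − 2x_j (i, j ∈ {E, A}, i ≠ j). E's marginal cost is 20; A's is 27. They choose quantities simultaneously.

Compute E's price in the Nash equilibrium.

85.8125

Firm E's profit: π = x_E(192 − 3x_E − 2x_A) − 20x_E.
∂π/∂x_E = 172 − 6x_E − 2x_A = 0 ⇒ x_E = 86/3 − (1/3)x_A.
Similarly x_A = 27.5 − (1/3)x_E.
Solving the two reaction functions simultaneously: (1 − (−1/3)(−1/3))x_E = 86/3 − (1/3)·27.5, so (8/9)x_E = 19.5 and x_E = 21.9375.
Then x_A = 27.5 − (1/3)·21.9375 = 20.1875.
P_E = 192 − 3·21.9375 − 2·20.1875 = 85.8125.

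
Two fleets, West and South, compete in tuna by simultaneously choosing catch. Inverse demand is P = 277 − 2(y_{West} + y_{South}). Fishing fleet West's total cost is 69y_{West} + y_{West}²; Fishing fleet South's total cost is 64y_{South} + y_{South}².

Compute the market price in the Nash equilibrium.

Fishing fleet West's profit: π = y_{West}(277 − 2(y_{West} + y_{South})) − 69y_{West} − y_{West}².
∂π/∂y_{West} = 208 − 6y_{West} − 2y_{South} = 0, so y_{West} = 104/3 − (1/3)y_{South}.
By the same steps for South: y_{South} = 35.5 − (1/3)y_{West}.
Solving the two reaction functions simultaneously: (1 − (−1/3)(−1/3))y_{West} = 104/3 − (1/3)·35.5, so (8/9)y_{West} = 137/6 and y_{West} = 25.6875.
Then y_{South} = 35.5 − (1/3)·25.6875 = 26.9375.
Equilibrium price: P = 277 − 2·52.625 = 171.75.

171.75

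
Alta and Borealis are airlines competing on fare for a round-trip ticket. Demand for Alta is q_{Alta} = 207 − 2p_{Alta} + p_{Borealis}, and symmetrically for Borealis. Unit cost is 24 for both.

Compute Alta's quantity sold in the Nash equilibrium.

122

Alta's profit: π = (p_{Alta} − 24)(207 − 2p_{Alta} + p_{Borealis}).
∂π/∂p_{Alta} = 255 − 4p_{Alta} + p_{Borealis} = 0 ⇒ p_{Alta} = 63.75 + 0.25p_{Borealis}.
Setting p_{Alta} = p_{Borealis} in the reaction function: p_{Alta} = 63.75 + 0.25p_{Alta}, so p_{Alta} = 63.75 / 0.75 = 85.
q_{Alta} = 207 − 2·85 + 85 = 122.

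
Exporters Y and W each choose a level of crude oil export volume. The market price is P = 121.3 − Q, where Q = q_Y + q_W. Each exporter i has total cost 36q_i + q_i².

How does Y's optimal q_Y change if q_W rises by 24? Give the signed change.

-6

Exporter Y's profit: π = q_Y(121.3 − (q_Y + q_W)) − 36q_Y − q_Y².
∂π/∂q_Y = 85.3 − 4q_Y − q_W = 0, so q_Y = 21.325 − 0.25q_W.
The reaction-function slope is −0.25, so a 24-unit rise in q_W moves q_Y by −0.25 × 24 = −6. Y's best response falls — the actions are strategic substitutes.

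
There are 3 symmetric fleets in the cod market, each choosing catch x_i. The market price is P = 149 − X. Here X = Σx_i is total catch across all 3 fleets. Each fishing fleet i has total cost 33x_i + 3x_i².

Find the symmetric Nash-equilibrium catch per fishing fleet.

A representative fishing fleet's profit is π_i = x_i(149 − X) − 33x_i − 3x_i², with X = x_i + Σ_{j≠i} x_j.
First-order condition: 116 − 8x_i − Σ_{j≠i} x_j = 0.
In a symmetric equilibrium every fishing fleet chooses the same x, so Σ_{j≠i} x_j = 2x. The condition becomes 116 − 10x = 0, giving x = 116/10 = 11.6.

11.6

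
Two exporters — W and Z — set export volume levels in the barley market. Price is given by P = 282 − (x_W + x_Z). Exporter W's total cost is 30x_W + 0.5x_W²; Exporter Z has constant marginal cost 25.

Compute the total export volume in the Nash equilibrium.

Exporter W's profit: π = x_W(282 − (x_W + x_Z)) − 30x_W − 0.5x_W².
∂π/∂x_W = 252 − 3x_W − x_Z = 0, so x_W = 84 − (1/3)x_Z.
For Z: ∂π/∂x_Z = 257 − 2x_Z − x_W = 0 ⇒ x_Z = 128.5 − 0.5x_W.
Plugging x_Z into W's best response: x_W = 84 − (1/3)(128.5 − 0.5x_W) ⇒ (5/6)x_W = 247/6, so x_W = 49.4.
Then x_Z = 128.5 − 0.5·49.4 = 103.8.
Total export volume: 49.4 + 103.8 = 153.2.

153.2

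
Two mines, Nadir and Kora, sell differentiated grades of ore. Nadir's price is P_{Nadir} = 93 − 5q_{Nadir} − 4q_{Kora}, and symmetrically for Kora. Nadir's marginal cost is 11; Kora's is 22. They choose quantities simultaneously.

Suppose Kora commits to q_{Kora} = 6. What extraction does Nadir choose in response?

Mine Nadir's profit: π = q_{Nadir}(93 − 5q_{Nadir} − 4q_{Kora}) − 11q_{Nadir}.
∂π/∂q_{Nadir} = 82 − 10q_{Nadir} − 4q_{Kora} = 0 ⇒ q_{Nadir} = 8.2 − 0.4q_{Kora}.
At q_{Kora} = 6: q_{Nadir} = 8.2 − 0.4·6 = 5.8.

5.8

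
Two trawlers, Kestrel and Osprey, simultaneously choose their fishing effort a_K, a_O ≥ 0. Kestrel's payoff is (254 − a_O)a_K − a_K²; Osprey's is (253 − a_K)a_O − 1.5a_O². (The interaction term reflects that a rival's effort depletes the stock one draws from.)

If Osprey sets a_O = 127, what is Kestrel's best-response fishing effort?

Expanding Kestrel's payoff: 254a_K − a_Oa_K − a_K².
∂π/∂a_K = 254 − a_O − 2a_K = 0, so a_K = 127 − 0.5a_O.
At a_O = 127: a_K = 127 − 0.5·127 = 63.5.

63.5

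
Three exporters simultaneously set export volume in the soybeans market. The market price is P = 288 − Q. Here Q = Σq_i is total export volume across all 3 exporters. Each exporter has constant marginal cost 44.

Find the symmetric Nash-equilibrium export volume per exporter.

A representative exporter's profit is π_i = q_i(288 − Q) − 44q_i, with Q = q_i + Σ_{j≠i} q_j.
First-order condition: 244 − 2q_i − Σ_{j≠i} q_j = 0.
Imposing symmetry (q_j = q for all j) turns Σ_{j≠i} q_j into 2q, so 244 = 4q and q = 61.

61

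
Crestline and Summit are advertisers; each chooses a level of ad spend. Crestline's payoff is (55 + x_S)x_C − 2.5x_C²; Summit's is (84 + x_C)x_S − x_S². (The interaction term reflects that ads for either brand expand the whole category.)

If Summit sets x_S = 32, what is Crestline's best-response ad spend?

Expanding Crestline's payoff: 55x_C + x_Sx_C − 2.5x_C².
∂π/∂x_C = 55 + x_S − 5x_C = 0, so x_C = 11 + 0.2x_S.
At x_S = 32: x_C = 11 + 0.2·32 = 17.4.

17.4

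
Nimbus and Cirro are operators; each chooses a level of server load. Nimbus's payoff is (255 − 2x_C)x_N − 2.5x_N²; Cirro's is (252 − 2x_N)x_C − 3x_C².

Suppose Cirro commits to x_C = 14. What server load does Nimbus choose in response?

Expanding Nimbus's payoff: 255x_N − 2x_Cx_N − 2.5x_N².
∂π/∂x_N = 255 − 2x_C − 5x_N = 0, so x_N = 51 − 0.4x_C.
At x_C = 14: x_N = 51 − 0.4·14 = 45.4.

45.4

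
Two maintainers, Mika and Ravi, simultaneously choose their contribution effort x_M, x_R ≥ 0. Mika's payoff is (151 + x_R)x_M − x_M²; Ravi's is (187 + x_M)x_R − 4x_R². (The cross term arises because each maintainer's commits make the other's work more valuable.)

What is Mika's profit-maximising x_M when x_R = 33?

92

Expanding Mika's payoff: 151x_M + x_Rx_M − x_M².
∂π/∂x_M = 151 + x_R − 2x_M = 0, so x_M = 75.5 + 0.5x_R.
At x_R = 33: x_M = 75.5 + 0.5·33 = 92.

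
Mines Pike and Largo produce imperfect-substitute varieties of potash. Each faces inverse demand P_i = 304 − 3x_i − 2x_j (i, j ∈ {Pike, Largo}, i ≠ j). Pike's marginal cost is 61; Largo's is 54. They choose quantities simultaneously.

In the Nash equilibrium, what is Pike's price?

150.8125

Mine Pike's profit: π = x_{Pike}(304 − 3x_{Pike} − 2x_{Largo}) − 61x_{Pike}.
∂π/∂x_{Pike} = 243 − 6x_{Pike} − 2x_{Largo} = 0 ⇒ x_{Pike} = 40.5 − (1/3)x_{Largo}.
Similarly x_{Largo} = 125/3 − (1/3)x_{Pike}.
Solving the two reaction functions simultaneously: (1 − (−1/3)(−1/3))x_{Pike} = 40.5 − (1/3)·(125/3), so (8/9)x_{Pike} = 479/18 and x_{Pike} = 29.9375.
Then x_{Largo} = 125/3 − (1/3)·29.9375 = 31.6875.
P_{Pike} = 304 − 3·29.9375 − 2·31.6875 = 150.8125.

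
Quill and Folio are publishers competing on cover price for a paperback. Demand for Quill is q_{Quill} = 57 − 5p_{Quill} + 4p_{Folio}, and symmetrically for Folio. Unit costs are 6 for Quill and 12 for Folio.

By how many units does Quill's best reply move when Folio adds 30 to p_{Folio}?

12

Quill's profit: π = (p_{Quill} − 6)(57 − 5p_{Quill} + 4p_{Folio}).
∂π/∂p_{Quill} = 87 − 10p_{Quill} + 4p_{Folio} = 0 ⇒ p_{Quill} = 8.7 + 0.4p_{Folio}.
The reaction-function slope is 0.4, so a 30-unit rise in p_{Folio} moves p_{Quill} by 0.4 × 30 = 12. Quill's best response rises — the actions are strategic complements.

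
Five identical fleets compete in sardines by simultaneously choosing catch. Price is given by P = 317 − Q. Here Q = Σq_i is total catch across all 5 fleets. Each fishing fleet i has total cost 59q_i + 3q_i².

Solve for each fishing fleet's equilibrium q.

A representative fishing fleet's profit is π_i = q_i(317 − Q) − 59q_i − 3q_i², with Q = q_i + Σ_{j≠i} q_j.
First-order condition: 258 − 8q_i − Σ_{j≠i} q_j = 0.
In a symmetric equilibrium every fishing fleet chooses the same q, so Σ_{j≠i} q_j = 4q. The condition becomes 258 − 12q = 0, giving q = 258/12 = 21.5.

21.5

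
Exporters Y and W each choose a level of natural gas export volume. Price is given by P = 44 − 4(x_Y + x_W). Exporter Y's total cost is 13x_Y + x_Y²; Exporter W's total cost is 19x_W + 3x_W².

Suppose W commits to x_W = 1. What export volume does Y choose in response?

Exporter Y's profit: π = x_Y(44 − 4(x_Y + x_W)) − 13x_Y − x_Y².
∂π/∂x_Y = 31 − 10x_Y − 4x_W = 0, so x_Y = 3.1 − 0.4x_W.
At x_W = 1: x_Y = 3.1 − 0.4·1 = 2.7.

2.7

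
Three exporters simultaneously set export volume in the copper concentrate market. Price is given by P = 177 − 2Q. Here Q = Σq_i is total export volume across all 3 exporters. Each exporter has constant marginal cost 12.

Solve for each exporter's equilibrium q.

20.625

A representative exporter's profit is π_i = q_i(177 − 2Q) − 12q_i, with Q = q_i + Σ_{j≠i} q_j.
First-order condition: 165 − 4q_i − 2Σ_{j≠i} q_j = 0.
In a symmetric equilibrium every exporter chooses the same q, so Σ_{j≠i} q_j = 2q. The condition becomes 165 − 8q = 0, giving q = 165/8 = 20.625.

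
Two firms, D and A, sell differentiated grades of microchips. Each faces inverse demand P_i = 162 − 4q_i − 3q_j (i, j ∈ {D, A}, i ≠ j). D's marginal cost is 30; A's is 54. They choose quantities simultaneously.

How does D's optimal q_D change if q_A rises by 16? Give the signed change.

Firm D's profit: π = q_D(162 − 4q_D − 3q_A) − 30q_D.
∂π/∂q_D = 132 − 8q_D − 3q_A = 0 ⇒ q_D = 16.5 − 0.375q_A.
The reaction-function slope is −0.375, so a 16-unit rise in q_A moves q_D by −0.375 × 16 = −6. D's best response falls — the actions are strategic substitutes.

-6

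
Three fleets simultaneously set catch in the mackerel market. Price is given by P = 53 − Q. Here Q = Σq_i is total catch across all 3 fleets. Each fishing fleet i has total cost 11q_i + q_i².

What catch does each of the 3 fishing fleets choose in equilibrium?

7

A representative fishing fleet's profit is π_i = q_i(53 − Q) − 11q_i − q_i², with Q = q_i + Σ_{j≠i} q_j.
First-order condition: 42 − 4q_i − Σ_{j≠i} q_j = 0.
In a symmetric equilibrium every fishing fleet chooses the same q, so Σ_{j≠i} q_j = 2q. The condition becomes 42 − 6q = 0, giving q = 42/6 = 7.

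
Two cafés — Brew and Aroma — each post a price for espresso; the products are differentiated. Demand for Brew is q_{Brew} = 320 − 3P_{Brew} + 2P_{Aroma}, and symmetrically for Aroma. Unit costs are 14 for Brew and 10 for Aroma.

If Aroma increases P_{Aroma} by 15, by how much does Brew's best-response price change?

Brew's profit: π = (P_{Brew} − 14)(320 − 3P_{Brew} + 2P_{Aroma}).
∂π/∂P_{Brew} = 362 − 6P_{Brew} + 2P_{Aroma} = 0 ⇒ P_{Brew} = 181/3 + (1/3)P_{Aroma}.
The reaction-function slope is 1/3, so a 15-unit rise in P_{Aroma} moves P_{Brew} by 1/3 × 15 = 5. Brew's best response rises — the actions are strategic complements.

5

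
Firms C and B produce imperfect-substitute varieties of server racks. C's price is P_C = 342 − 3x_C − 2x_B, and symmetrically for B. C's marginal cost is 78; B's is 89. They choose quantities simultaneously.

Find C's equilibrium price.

Firm C's profit: π = x_C(342 − 3x_C − 2x_B) − 78x_C.
∂π/∂x_C = 264 − 6x_C − 2x_B = 0 ⇒ x_C = 44 − (1/3)x_B.
Similarly x_B = 253/6 − (1/3)x_C.
Substituting the second reaction function into the first: x_C = 44 − (1/3)(253/6 − (1/3)x_C), which gives (8/9)x_C = 539/18 ⇒ x_C = 33.6875.
Then x_B = 253/6 − (1/3)·33.6875 = 30.9375.
P_C = 342 − 3·33.6875 − 2·30.9375 = 179.0625.

179.0625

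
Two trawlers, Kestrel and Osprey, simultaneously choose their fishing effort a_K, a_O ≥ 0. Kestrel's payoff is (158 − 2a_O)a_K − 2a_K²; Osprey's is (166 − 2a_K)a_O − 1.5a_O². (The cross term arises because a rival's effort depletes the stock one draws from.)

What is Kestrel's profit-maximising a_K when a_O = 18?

Expanding Kestrel's payoff: 158a_K − 2a_Oa_K − 2a_K².
∂π/∂a_K = 158 − 2a_O − 4a_K = 0, so a_K = 39.5 − 0.5a_O.
At a_O = 18: a_K = 39.5 − 0.5·18 = 30.5.

30.5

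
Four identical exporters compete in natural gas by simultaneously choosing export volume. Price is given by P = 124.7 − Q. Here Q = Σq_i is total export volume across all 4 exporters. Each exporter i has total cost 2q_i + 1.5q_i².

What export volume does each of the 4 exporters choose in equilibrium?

15.3375

A representative exporter's profit is π_i = q_i(124.7 − Q) − 2q_i − 1.5q_i², with Q = q_i + Σ_{j≠i} q_j.
First-order condition: 122.7 − 5q_i − Σ_{j≠i} q_j = 0.
In a symmetric equilibrium every exporter chooses the same q, so Σ_{j≠i} q_j = 3q. The condition becomes 122.7 − 8q = 0, giving q = 122.7/8 = 15.3375.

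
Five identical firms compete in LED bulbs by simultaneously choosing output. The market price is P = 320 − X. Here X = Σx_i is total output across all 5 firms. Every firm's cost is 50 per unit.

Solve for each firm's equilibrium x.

A representative firm's profit is π_i = x_i(320 − X) − 50x_i, with X = x_i + Σ_{j≠i} x_j.
First-order condition: 270 − 2x_i − Σ_{j≠i} x_j = 0.
In a symmetric equilibrium every firm chooses the same x, so Σ_{j≠i} x_j = 4x. The condition becomes 270 − 6x = 0, giving x = 270/6 = 45.

45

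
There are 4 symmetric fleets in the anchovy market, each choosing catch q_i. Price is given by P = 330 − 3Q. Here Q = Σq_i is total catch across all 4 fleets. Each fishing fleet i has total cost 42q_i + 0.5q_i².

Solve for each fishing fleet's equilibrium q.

18

A representative fishing fleet's profit is π_i = q_i(330 − 3Q) − 42q_i − 0.5q_i², with Q = q_i + Σ_{j≠i} q_j.
First-order condition: 288 − 7q_i − 3Σ_{j≠i} q_j = 0.
In a symmetric equilibrium every fishing fleet chooses the same q, so Σ_{j≠i} q_j = 3q. The condition becomes 288 − 16q = 0, giving q = 288/16 = 18.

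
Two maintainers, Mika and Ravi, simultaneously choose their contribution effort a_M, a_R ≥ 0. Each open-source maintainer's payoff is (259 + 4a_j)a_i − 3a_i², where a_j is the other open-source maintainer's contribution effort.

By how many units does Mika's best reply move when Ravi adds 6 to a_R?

4

Mika's payoff is (259 + 4a_R)a_M − 3a_M².
∂π/∂a_M = 259 + 4a_R − 6a_M = 0, so a_M = 259/6 + (2/3)a_R.
The reaction-function slope is 2/3, so a 6-unit rise in a_R moves a_M by 2/3 × 6 = 4. Mika's best response rises — the actions are strategic complements.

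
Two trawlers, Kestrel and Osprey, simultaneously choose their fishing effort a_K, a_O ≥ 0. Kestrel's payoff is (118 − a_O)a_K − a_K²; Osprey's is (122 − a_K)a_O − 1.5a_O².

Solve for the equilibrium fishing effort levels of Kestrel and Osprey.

Expanding Kestrel's payoff: 118a_K − a_Oa_K − a_K².
∂π/∂a_K = 118 − a_O − 2a_K = 0, so a_K = 59 − 0.5a_O.
Likewise for Osprey: a_O = 122/3 − (1/3)a_K.
Substituting the second reaction function into the first: a_K = 59 − 0.5(122/3 − (1/3)a_K), which gives (5/6)a_K = 116/3 ⇒ a_K = 46.4.
Then a_O = 122/3 − (1/3)·46.4 = 25.2.

46.4, 25.2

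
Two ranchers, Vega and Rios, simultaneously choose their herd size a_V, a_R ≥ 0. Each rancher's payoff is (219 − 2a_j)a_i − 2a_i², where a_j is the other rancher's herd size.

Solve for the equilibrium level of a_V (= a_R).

Vega's payoff is (219 − 2a_R)a_V − 2a_V².
∂π/∂a_V = 219 − 2a_R − 4a_V = 0, so a_V = 54.75 − 0.5a_R.
Setting a_V = a_R in the reaction function: a_V = 54.75 − 0.5a_V, so a_V = 54.75 / 1.5 = 36.5.

36.5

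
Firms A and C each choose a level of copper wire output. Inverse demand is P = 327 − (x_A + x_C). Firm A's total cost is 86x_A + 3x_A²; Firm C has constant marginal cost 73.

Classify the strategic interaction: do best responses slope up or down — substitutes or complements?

strategic substitutes

Firm A's profit: π = x_A(327 − (x_A + x_C)) − 86x_A − 3x_A².
∂π/∂x_A = 241 − 8x_A − x_C = 0, so x_A = 30.125 − 0.125x_C.
The best-response slope dx_A/dx_C = −0.125 < 0: the reaction function is downward-sloping, so the choices are strategic substitutes.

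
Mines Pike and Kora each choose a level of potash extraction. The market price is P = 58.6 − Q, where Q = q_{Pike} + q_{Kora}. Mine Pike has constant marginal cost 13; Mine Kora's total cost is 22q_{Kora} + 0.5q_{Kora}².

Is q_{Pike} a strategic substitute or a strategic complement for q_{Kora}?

Mine Pike's profit: π = q_{Pike}(58.6 − (q_{Pike} + q_{Kora})) − 13q_{Pike}.
∂π/∂q_{Pike} = 45.6 − 2q_{Pike} − q_{Kora} = 0, so q_{Pike} = 22.8 − 0.5q_{Kora}.
The best-response slope dq_{Pike}/dq_{Kora} = −0.5 < 0: the reaction function is downward-sloping, so the choices are strategic substitutes.

strategic substitutes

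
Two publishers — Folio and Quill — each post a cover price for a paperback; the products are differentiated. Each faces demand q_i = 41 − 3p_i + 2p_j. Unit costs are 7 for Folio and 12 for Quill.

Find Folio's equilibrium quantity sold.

28.3125

Folio's profit: π = (p_{Folio} − 7)(41 − 3p_{Folio} + 2p_{Quill}).
∂π/∂p_{Folio} = 62 − 6p_{Folio} + 2p_{Quill} = 0 ⇒ p_{Folio} = 31/3 + (1/3)p_{Quill}.
Similarly p_{Quill} = 77/6 + (1/3)p_{Folio}.
Plugging p_{Quill} into Folio's best response: p_{Folio} = 31/3 + (1/3)(77/6 + (1/3)p_{Folio}) ⇒ (8/9)p_{Folio} = 263/18, so p_{Folio} = 16.4375.
Then p_{Quill} = 77/6 + (1/3)·16.4375 = 18.3125.
q_{Folio} = 41 − 3·16.4375 + 2·18.3125 = 28.3125.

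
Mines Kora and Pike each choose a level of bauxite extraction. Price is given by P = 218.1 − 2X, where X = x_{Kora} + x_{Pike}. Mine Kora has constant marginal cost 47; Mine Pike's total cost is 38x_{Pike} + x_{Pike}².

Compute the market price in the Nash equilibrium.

113.64

Mine Kora's profit: π = x_{Kora}(218.1 − 2(x_{Kora} + x_{Pike})) − 47x_{Kora}.
∂π/∂x_{Kora} = 171.1 − 4x_{Kora} − 2x_{Pike} = 0, so x_{Kora} = 42.775 − 0.5x_{Pike}.
For Pike: ∂π/∂x_{Pike} = 180.1 − 6x_{Pike} − 2x_{Kora} = 0 ⇒ x_{Pike} = 1801/60 − (1/3)x_{Kora}.
Solving the two reaction functions simultaneously: (1 − (−0.5)(−1/3))x_{Kora} = 42.775 − 0.5·(1801/60), so (5/6)x_{Kora} = 833/30 and x_{Kora} = 33.32.
Then x_{Pike} = 1801/60 − (1/3)·33.32 = 18.91.
Equilibrium price: P = 218.1 − 2·52.23 = 113.64.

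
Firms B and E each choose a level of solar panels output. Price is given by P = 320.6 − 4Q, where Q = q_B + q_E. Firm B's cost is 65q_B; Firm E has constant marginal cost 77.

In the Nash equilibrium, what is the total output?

41.6

Firm B's profit: π = q_B(320.6 − 4(q_B + q_E)) − 65q_B.
∂π/∂q_B = 255.6 − 8q_B − 4q_E = 0, so q_B = 31.95 − 0.5q_E.
By the same steps for E: q_E = 30.45 − 0.5q_B.
Substituting the second reaction function into the first: q_B = 31.95 − 0.5(30.45 − 0.5q_B), which gives 0.75q_B = 16.725 ⇒ q_B = 22.3.
Then q_E = 30.45 − 0.5·22.3 = 19.3.
Total output: 22.3 + 19.3 = 41.6.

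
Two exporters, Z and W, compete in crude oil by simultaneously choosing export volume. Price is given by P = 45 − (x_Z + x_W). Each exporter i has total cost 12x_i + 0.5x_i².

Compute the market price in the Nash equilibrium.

28.5

Exporter Z's profit: π = x_Z(45 − (x_Z + x_W)) − 12x_Z − 0.5x_Z².
∂π/∂x_Z = 33 − 3x_Z − x_W = 0, so x_Z = 11 − (1/3)x_W.
The game is symmetric, so in equilibrium x_W = x_Z: the reaction function gives (4/3)x_Z = 11, hence x_Z = 8.25.
Equilibrium price: P = 45 − 16.5 = 28.5.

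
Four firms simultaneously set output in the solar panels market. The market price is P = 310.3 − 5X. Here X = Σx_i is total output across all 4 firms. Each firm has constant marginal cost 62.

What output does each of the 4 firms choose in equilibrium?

A representative firm's profit is π_i = x_i(310.3 − 5X) − 62x_i, with X = x_i + Σ_{j≠i} x_j.
First-order condition: 248.3 − 10x_i − 5Σ_{j≠i} x_j = 0.
Imposing symmetry (x_j = x for all j) turns Σ_{j≠i} x_j into 3x, so 248.3 = 25x and x = 9.932.

9.932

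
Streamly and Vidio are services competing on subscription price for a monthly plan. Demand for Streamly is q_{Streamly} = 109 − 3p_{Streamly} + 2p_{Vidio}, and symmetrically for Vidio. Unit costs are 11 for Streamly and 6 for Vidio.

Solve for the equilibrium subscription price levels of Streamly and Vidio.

Streamly's profit: π = (p_{Streamly} − 11)(109 − 3p_{Streamly} + 2p_{Vidio}).
∂π/∂p_{Streamly} = 142 − 6p_{Streamly} + 2p_{Vidio} = 0 ⇒ p_{Streamly} = 71/3 + (1/3)p_{Vidio}.
Similarly p_{Vidio} = 127/6 + (1/3)p_{Streamly}.
Solving the two reaction functions simultaneously: (1 − (1/3)(1/3))p_{Streamly} = 71/3 + (1/3)·(127/6), so (8/9)p_{Streamly} = 553/18 and p_{Streamly} = 34.5625.
Then p_{Vidio} = 127/6 + (1/3)·34.5625 = 32.6875.

34.5625, 32.6875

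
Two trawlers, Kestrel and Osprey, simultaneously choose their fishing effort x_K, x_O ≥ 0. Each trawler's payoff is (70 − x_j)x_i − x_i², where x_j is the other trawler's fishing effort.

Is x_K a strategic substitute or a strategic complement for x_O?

Kestrel's payoff is (70 − x_O)x_K − x_K².
∂π/∂x_K = 70 − x_O − 2x_K = 0, so x_K = 35 − 0.5x_O.
The best-response slope dx_K/dx_O = −0.5 < 0: the reaction function is downward-sloping, so the choices are strategic substitutes.

strategic substitutes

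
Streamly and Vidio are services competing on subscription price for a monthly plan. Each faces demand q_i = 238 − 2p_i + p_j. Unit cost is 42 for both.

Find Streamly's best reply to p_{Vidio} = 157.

Streamly's profit: π = (p_{Streamly} − 42)(238 − 2p_{Streamly} + p_{Vidio}).
∂π/∂p_{Streamly} = 322 − 4p_{Streamly} + p_{Vidio} = 0 ⇒ p_{Streamly} = 80.5 + 0.25p_{Vidio}.
At p_{Vidio} = 157: p_{Streamly} = 80.5 + 0.25·157 = 119.75.

119.75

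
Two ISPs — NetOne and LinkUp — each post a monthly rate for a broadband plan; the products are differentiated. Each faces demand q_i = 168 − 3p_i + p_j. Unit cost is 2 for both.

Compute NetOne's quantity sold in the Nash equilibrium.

98.4

NetOne's profit: π = (p_{NetOne} − 2)(168 − 3p_{NetOne} + p_{LinkUp}).
∂π/∂p_{NetOne} = 174 − 6p_{NetOne} + p_{LinkUp} = 0 ⇒ p_{NetOne} = 29 + (1/6)p_{LinkUp}.
By symmetry p_{LinkUp} = p_{NetOne}; substituting into the reaction function, (5/6)p_{NetOne} = 29 and p_{NetOne} = 34.8.
q_{NetOne} = 168 − 3·34.8 + 34.8 = 98.4.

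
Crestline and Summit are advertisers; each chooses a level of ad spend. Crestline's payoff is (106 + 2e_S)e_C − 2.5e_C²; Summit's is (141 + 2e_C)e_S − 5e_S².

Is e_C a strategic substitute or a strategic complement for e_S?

strategic complements

Expanding Crestline's payoff: 106e_C + 2e_Se_C − 2.5e_C².
∂π/∂e_C = 106 + 2e_S − 5e_C = 0, so e_C = 21.2 + 0.4e_S.
The best-response slope de_C/de_S = 0.4 > 0: the reaction function is upward-sloping, so the choices are strategic complements.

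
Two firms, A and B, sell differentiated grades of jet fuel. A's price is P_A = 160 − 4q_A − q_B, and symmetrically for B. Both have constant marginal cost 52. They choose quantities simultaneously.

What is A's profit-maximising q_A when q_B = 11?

12.125

Firm A's profit: π = q_A(160 − 4q_A − q_B) − 52q_A.
∂π/∂q_A = 108 − 8q_A − q_B = 0 ⇒ q_A = 13.5 − 0.125q_B.
At q_B = 11: q_A = 13.5 − 0.125·11 = 12.125.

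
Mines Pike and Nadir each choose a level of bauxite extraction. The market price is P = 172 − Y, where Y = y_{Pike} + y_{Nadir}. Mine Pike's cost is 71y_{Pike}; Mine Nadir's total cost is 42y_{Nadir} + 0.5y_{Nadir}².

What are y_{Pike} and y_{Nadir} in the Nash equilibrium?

34.6, 31.8

Mine Pike's profit: π = y_{Pike}(172 − (y_{Pike} + y_{Nadir})) − 71y_{Pike}.
∂π/∂y_{Pike} = 101 − 2y_{Pike} − y_{Nadir} = 0, so y_{Pike} = 50.5 − 0.5y_{Nadir}.
For Nadir: ∂π/∂y_{Nadir} = 130 − 3y_{Nadir} − y_{Pike} = 0 ⇒ y_{Nadir} = 130/3 − (1/3)y_{Pike}.
Plugging y_{Nadir} into Pike's best response: y_{Pike} = 50.5 − 0.5(130/3 − (1/3)y_{Pike}) ⇒ (5/6)y_{Pike} = 173/6, so y_{Pike} = 34.6.
Then y_{Nadir} = 130/3 − (1/3)·34.6 = 31.8.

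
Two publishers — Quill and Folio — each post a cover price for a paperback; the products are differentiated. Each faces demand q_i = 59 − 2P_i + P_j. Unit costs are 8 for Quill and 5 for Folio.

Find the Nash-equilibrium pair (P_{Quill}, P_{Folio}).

24.6, 23.4

Quill's profit: π = (P_{Quill} − 8)(59 − 2P_{Quill} + P_{Folio}).
∂π/∂P_{Quill} = 75 − 4P_{Quill} + P_{Folio} = 0 ⇒ P_{Quill} = 18.75 + 0.25P_{Folio}.
Similarly P_{Folio} = 17.25 + 0.25P_{Quill}.
Plugging P_{Folio} into Quill's best response: P_{Quill} = 18.75 + 0.25(17.25 + 0.25P_{Quill}) ⇒ 0.9375P_{Quill} = 23.0625, so P_{Quill} = 24.6.
Then P_{Folio} = 17.25 + 0.25·24.6 = 23.4.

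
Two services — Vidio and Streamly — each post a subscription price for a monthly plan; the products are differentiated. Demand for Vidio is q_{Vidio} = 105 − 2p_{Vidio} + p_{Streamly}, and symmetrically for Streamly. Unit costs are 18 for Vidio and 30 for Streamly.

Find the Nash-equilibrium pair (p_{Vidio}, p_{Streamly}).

48.6, 53.4

Vidio's profit: π = (p_{Vidio} − 18)(105 − 2p_{Vidio} + p_{Streamly}).
∂π/∂p_{Vidio} = 141 − 4p_{Vidio} + p_{Streamly} = 0 ⇒ p_{Vidio} = 35.25 + 0.25p_{Streamly}.
Similarly p_{Streamly} = 41.25 + 0.25p_{Vidio}.
Substituting the second reaction function into the first: p_{Vidio} = 35.25 + 0.25(41.25 + 0.25p_{Vidio}), which gives 0.9375p_{Vidio} = 45.5625 ⇒ p_{Vidio} = 48.6.
Then p_{Streamly} = 41.25 + 0.25·48.6 = 53.4.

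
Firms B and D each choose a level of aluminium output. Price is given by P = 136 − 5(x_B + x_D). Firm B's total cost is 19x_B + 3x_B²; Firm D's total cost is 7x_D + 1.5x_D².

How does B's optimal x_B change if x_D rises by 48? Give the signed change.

-15

Firm B's profit: π = x_B(136 − 5(x_B + x_D)) − 19x_B − 3x_B².
∂π/∂x_B = 117 − 16x_B − 5x_D = 0, so x_B = 7.3125 − 0.3125x_D.
The reaction-function slope is −0.3125, so a 48-unit rise in x_D moves x_B by −0.3125 × 48 = −15. B's best response falls — the actions are strategic substitutes.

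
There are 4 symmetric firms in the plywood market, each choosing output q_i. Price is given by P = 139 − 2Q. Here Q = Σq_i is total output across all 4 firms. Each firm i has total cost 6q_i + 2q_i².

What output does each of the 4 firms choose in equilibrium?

9.5

A representative firm's profit is π_i = q_i(139 − 2Q) − 6q_i − 2q_i², with Q = q_i + Σ_{j≠i} q_j.
First-order condition: 133 − 8q_i − 2Σ_{j≠i} q_j = 0.
Imposing symmetry (q_j = q for all j) turns Σ_{j≠i} q_j into 3q, so 133 = 14q and q = 9.5.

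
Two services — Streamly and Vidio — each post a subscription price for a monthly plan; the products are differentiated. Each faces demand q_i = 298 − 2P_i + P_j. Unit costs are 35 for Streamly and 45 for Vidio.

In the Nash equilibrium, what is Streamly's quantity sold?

Streamly's profit: π = (P_{Streamly} − 35)(298 − 2P_{Streamly} + P_{Vidio}).
∂π/∂P_{Streamly} = 368 − 4P_{Streamly} + P_{Vidio} = 0 ⇒ P_{Streamly} = 92 + 0.25P_{Vidio}.
Similarly P_{Vidio} = 97 + 0.25P_{Streamly}.
Plugging P_{Vidio} into Streamly's best response: P_{Streamly} = 92 + 0.25(97 + 0.25P_{Streamly}) ⇒ 0.9375P_{Streamly} = 116.25, so P_{Streamly} = 124.
Then P_{Vidio} = 97 + 0.25·124 = 128.
q_{Streamly} = 298 − 2·124 + 128 = 178.

178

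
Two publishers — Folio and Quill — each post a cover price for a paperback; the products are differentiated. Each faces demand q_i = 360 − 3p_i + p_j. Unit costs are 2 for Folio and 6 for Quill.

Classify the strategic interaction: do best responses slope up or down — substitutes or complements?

Folio's profit: π = (p_{Folio} − 2)(360 − 3p_{Folio} + p_{Quill}).
∂π/∂p_{Folio} = 366 − 6p_{Folio} + p_{Quill} = 0 ⇒ p_{Folio} = 61 + (1/6)p_{Quill}.
The best-response slope dp_{Folio}/dp_{Quill} = 1/6 > 0: the reaction function is upward-sloping, so the choices are strategic complements.

strategic complements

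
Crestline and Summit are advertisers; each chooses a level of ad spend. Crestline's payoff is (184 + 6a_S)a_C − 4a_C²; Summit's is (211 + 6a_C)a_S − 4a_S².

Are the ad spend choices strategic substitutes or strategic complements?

Expanding Crestline's payoff: 184a_C + 6a_Sa_C − 4a_C².
∂π/∂a_C = 184 + 6a_S − 8a_C = 0, so a_C = 23 + 0.75a_S.
The best-response slope da_C/da_S = 0.75 > 0: the reaction function is upward-sloping, so the choices are strategic complements.

strategic complements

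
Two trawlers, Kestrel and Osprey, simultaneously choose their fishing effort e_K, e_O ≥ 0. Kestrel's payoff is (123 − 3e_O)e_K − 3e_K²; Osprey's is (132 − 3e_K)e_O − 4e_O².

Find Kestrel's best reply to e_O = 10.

15.5

Expanding Kestrel's payoff: 123e_K − 3e_Oe_K − 3e_K².
∂π/∂e_K = 123 − 3e_O − 6e_K = 0, so e_K = 20.5 − 0.5e_O.
At e_O = 10: e_K = 20.5 − 0.5·10 = 15.5.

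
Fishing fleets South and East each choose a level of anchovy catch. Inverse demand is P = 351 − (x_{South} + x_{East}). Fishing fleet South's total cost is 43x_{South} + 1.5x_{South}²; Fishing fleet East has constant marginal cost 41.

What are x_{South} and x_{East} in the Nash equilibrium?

Fishing fleet South's profit: π = x_{South}(351 − (x_{South} + x_{East})) − 43x_{South} − 1.5x_{South}².
∂π/∂x_{South} = 308 − 5x_{South} − x_{East} = 0, so x_{South} = 61.6 − 0.2x_{East}.
For East: ∂π/∂x_{East} = 310 − 2x_{East} − x_{South} = 0 ⇒ x_{East} = 155 − 0.5x_{South}.
Plugging x_{East} into South's best response: x_{South} = 61.6 − 0.2(155 − 0.5x_{South}) ⇒ 0.9x_{South} = 30.6, so x_{South} = 34.
Then x_{East} = 155 − 0.5·34 = 138.

34, 138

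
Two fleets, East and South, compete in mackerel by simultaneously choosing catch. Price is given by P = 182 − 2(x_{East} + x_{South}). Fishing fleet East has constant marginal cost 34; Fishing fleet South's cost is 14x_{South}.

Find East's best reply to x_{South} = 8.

33

Fishing fleet East's profit: π = x_{East}(182 − 2(x_{East} + x_{South})) − 34x_{East}.
∂π/∂x_{East} = 148 − 4x_{East} − 2x_{South} = 0, so x_{East} = 37 − 0.5x_{South}.
At x_{South} = 8: x_{East} = 37 − 0.5·8 = 33.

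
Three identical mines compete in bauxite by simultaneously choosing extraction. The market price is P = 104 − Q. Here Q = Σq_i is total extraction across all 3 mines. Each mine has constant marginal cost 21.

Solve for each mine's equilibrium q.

A representative mine's profit is π_i = q_i(104 − Q) − 21q_i, with Q = q_i + Σ_{j≠i} q_j.
First-order condition: 83 − 2q_i − Σ_{j≠i} q_j = 0.
Imposing symmetry (q_j = q for all j) turns Σ_{j≠i} q_j into 2q, so 83 = 4q and q = 20.75.

20.75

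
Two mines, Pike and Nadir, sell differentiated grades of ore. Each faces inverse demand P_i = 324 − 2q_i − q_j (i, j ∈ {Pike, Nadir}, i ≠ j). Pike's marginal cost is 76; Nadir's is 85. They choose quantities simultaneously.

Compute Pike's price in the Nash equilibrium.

176.4

Mine Pike's profit: π = q_{Pike}(324 − 2q_{Pike} − q_{Nadir}) − 76q_{Pike}.
∂π/∂q_{Pike} = 248 − 4q_{Pike} − q_{Nadir} = 0 ⇒ q_{Pike} = 62 − 0.25q_{Nadir}.
Similarly q_{Nadir} = 59.75 − 0.25q_{Pike}.
Substituting the second reaction function into the first: q_{Pike} = 62 − 0.25(59.75 − 0.25q_{Pike}), which gives 0.9375q_{Pike} = 47.0625 ⇒ q_{Pike} = 50.2.
Then q_{Nadir} = 59.75 − 0.25·50.2 = 47.2.
P_{Pike} = 324 − 2·50.2 − 47.2 = 176.4.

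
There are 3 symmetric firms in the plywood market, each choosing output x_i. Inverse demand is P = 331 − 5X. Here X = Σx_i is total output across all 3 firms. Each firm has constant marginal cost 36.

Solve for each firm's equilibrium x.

A representative firm's profit is π_i = x_i(331 − 5X) − 36x_i, with X = x_i + Σ_{j≠i} x_j.
First-order condition: 295 − 10x_i − 5Σ_{j≠i} x_j = 0.
With identical firms, set every x_j = x: then 295 − 10x − 10x = 0, i.e. x = 295/20 = 14.75.

14.75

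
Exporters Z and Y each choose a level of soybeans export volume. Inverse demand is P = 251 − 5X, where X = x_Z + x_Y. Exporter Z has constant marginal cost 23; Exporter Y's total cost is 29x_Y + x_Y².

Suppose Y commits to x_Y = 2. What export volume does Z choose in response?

21.8

Exporter Z's profit: π = x_Z(251 − 5(x_Z + x_Y)) − 23x_Z.
∂π/∂x_Z = 228 − 10x_Z − 5x_Y = 0, so x_Z = 22.8 − 0.5x_Y.
At x_Y = 2: x_Z = 22.8 − 0.5·2 = 21.8.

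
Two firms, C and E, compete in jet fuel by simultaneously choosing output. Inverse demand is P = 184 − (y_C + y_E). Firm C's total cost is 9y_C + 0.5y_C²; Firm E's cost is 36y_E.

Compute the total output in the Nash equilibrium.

94.2

Firm C's profit: π = y_C(184 − (y_C + y_E)) − 9y_C − 0.5y_C².
∂π/∂y_C = 175 − 3y_C − y_E = 0, so y_C = 175/3 − (1/3)y_E.
For E: ∂π/∂y_E = 148 − 2y_E − y_C = 0 ⇒ y_E = 74 − 0.5y_C.
Plugging y_E into C's best response: y_C = 175/3 − (1/3)(74 − 0.5y_C) ⇒ (5/6)y_C = 101/3, so y_C = 40.4.
Then y_E = 74 − 0.5·40.4 = 53.8.
Total output: 40.4 + 53.8 = 94.2.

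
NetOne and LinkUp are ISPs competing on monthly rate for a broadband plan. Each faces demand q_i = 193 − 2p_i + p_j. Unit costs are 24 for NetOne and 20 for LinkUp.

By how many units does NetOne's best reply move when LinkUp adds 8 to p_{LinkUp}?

NetOne's profit: π = (p_{NetOne} − 24)(193 − 2p_{NetOne} + p_{LinkUp}).
∂π/∂p_{NetOne} = 241 − 4p_{NetOne} + p_{LinkUp} = 0 ⇒ p_{NetOne} = 60.25 + 0.25p_{LinkUp}.
The reaction-function slope is 0.25, so an 8-unit rise in p_{LinkUp} moves p_{NetOne} by 0.25 × 8 = 2. NetOne's best response rises — the actions are strategic complements.

2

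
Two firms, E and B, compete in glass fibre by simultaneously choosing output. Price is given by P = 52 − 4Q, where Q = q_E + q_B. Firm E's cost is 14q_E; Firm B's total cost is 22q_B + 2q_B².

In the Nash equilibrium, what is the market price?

30.8

Firm E's profit: π = q_E(52 − 4(q_E + q_B)) − 14q_E.
∂π/∂q_E = 38 − 8q_E − 4q_B = 0, so q_E = 4.75 − 0.5q_B.
For B: ∂π/∂q_B = 30 − 12q_B − 4q_E = 0 ⇒ q_B = 2.5 − (1/3)q_E.
Substituting the second reaction function into the first: q_E = 4.75 − 0.5(2.5 − (1/3)q_E), which gives (5/6)q_E = 3.5 ⇒ q_E = 4.2.
Then q_B = 2.5 − (1/3)·4.2 = 1.1.
Equilibrium price: P = 52 − 4·5.3 = 30.8.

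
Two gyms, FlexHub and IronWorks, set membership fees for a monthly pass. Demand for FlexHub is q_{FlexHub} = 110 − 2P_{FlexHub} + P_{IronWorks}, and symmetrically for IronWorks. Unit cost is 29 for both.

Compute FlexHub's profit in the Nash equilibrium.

1458

FlexHub's profit: π = (P_{FlexHub} − 29)(110 − 2P_{FlexHub} + P_{IronWorks}).
∂π/∂P_{FlexHub} = 168 − 4P_{FlexHub} + P_{IronWorks} = 0 ⇒ P_{FlexHub} = 42 + 0.25P_{IronWorks}.
By symmetry P_{IronWorks} = P_{FlexHub}; substituting into the reaction function, 0.75P_{FlexHub} = 42 and P_{FlexHub} = 56.
q_{FlexHub} = 110 − 2·56 + 56 = 54.
Profit = (56 − 29)·54 = 1458.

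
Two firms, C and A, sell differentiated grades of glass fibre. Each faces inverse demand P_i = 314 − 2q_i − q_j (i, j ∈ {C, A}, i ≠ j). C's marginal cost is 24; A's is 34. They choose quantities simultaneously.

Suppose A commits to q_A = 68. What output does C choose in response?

Firm C's profit: π = q_C(314 − 2q_C − q_A) − 24q_C.
∂π/∂q_C = 290 − 4q_C − q_A = 0 ⇒ q_C = 72.5 − 0.25q_A.
At q_A = 68: q_C = 72.5 − 0.25·68 = 55.5.

55.5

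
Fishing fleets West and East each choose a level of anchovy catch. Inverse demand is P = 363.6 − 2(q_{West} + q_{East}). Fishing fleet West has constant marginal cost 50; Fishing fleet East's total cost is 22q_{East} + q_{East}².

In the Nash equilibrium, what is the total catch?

Fishing fleet West's profit: π = q_{West}(363.6 − 2(q_{West} + q_{East})) − 50q_{West}.
∂π/∂q_{West} = 313.6 − 4q_{West} − 2q_{East} = 0, so q_{West} = 78.4 − 0.5q_{East}.
For East: ∂π/∂q_{East} = 341.6 − 6q_{East} − 2q_{West} = 0 ⇒ q_{East} = 854/15 − (1/3)q_{West}.
Substituting the second reaction function into the first: q_{West} = 78.4 − 0.5(854/15 − (1/3)q_{West}), which gives (5/6)q_{West} = 749/15 ⇒ q_{West} = 59.92.
Then q_{East} = 854/15 − (1/3)·59.92 = 36.96.
Total catch: 59.92 + 36.96 = 96.88.

96.88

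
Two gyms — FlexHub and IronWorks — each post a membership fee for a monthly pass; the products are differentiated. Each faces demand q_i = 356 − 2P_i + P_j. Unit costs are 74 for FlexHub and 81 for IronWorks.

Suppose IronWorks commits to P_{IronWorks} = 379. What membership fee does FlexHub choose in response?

220.75

FlexHub's profit: π = (P_{FlexHub} − 74)(356 − 2P_{FlexHub} + P_{IronWorks}).
∂π/∂P_{FlexHub} = 504 − 4P_{FlexHub} + P_{IronWorks} = 0 ⇒ P_{FlexHub} = 126 + 0.25P_{IronWorks}.
At P_{IronWorks} = 379: P_{FlexHub} = 126 + 0.25·379 = 220.75.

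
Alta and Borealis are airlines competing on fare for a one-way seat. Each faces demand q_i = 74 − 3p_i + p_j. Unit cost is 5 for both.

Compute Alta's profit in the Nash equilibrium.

491.52

Alta's profit: π = (p_{Alta} − 5)(74 − 3p_{Alta} + p_{Borealis}).
∂π/∂p_{Alta} = 89 − 6p_{Alta} + p_{Borealis} = 0 ⇒ p_{Alta} = 89/6 + (1/6)p_{Borealis}.
By symmetry p_{Borealis} = p_{Alta}; substituting into the reaction function, (5/6)p_{Alta} = 89/6 and p_{Alta} = 17.8.
q_{Alta} = 74 − 3·17.8 + 17.8 = 38.4.
Profit = (17.8 − 5)·38.4 = 491.52.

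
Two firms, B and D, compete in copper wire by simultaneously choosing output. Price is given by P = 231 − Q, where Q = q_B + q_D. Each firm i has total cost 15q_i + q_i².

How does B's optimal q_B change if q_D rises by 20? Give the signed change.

Firm B's profit: π = q_B(231 − (q_B + q_D)) − 15q_B − q_B².
∂π/∂q_B = 216 − 4q_B − q_D = 0, so q_B = 54 − 0.25q_D.
The reaction-function slope is −0.25, so a 20-unit rise in q_D moves q_B by −0.25 × 20 = −5. B's best response falls — the actions are strategic substitutes.

-5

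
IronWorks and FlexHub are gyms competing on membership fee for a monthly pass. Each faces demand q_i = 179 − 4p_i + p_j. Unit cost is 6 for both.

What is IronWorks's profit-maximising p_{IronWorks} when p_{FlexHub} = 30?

29.125

IronWorks's profit: π = (p_{IronWorks} − 6)(179 − 4p_{IronWorks} + p_{FlexHub}).
∂π/∂p_{IronWorks} = 203 − 8p_{IronWorks} + p_{FlexHub} = 0 ⇒ p_{IronWorks} = 25.375 + 0.125p_{FlexHub}.
At p_{FlexHub} = 30: p_{IronWorks} = 25.375 + 0.125·30 = 29.125.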